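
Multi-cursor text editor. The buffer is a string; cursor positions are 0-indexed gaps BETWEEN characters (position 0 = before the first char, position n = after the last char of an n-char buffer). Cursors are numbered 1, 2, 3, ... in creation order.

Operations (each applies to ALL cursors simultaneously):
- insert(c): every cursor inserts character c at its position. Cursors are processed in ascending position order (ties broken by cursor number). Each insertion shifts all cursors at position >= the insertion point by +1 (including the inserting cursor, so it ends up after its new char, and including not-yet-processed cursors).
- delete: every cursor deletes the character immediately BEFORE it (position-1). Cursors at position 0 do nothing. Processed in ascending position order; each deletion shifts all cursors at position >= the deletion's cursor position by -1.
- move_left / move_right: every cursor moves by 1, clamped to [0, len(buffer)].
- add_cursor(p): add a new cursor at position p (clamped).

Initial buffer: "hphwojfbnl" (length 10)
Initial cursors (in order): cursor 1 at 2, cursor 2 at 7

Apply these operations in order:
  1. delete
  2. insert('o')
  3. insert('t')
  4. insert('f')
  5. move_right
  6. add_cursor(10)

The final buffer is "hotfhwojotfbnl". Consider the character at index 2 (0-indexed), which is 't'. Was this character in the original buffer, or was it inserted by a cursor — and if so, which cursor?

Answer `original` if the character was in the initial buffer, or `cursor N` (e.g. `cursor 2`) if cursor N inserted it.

Answer: cursor 1

Derivation:
After op 1 (delete): buffer="hhwojbnl" (len 8), cursors c1@1 c2@5, authorship ........
After op 2 (insert('o')): buffer="hohwojobnl" (len 10), cursors c1@2 c2@7, authorship .1....2...
After op 3 (insert('t')): buffer="hothwojotbnl" (len 12), cursors c1@3 c2@9, authorship .11....22...
After op 4 (insert('f')): buffer="hotfhwojotfbnl" (len 14), cursors c1@4 c2@11, authorship .111....222...
After op 5 (move_right): buffer="hotfhwojotfbnl" (len 14), cursors c1@5 c2@12, authorship .111....222...
After op 6 (add_cursor(10)): buffer="hotfhwojotfbnl" (len 14), cursors c1@5 c3@10 c2@12, authorship .111....222...
Authorship (.=original, N=cursor N): . 1 1 1 . . . . 2 2 2 . . .
Index 2: author = 1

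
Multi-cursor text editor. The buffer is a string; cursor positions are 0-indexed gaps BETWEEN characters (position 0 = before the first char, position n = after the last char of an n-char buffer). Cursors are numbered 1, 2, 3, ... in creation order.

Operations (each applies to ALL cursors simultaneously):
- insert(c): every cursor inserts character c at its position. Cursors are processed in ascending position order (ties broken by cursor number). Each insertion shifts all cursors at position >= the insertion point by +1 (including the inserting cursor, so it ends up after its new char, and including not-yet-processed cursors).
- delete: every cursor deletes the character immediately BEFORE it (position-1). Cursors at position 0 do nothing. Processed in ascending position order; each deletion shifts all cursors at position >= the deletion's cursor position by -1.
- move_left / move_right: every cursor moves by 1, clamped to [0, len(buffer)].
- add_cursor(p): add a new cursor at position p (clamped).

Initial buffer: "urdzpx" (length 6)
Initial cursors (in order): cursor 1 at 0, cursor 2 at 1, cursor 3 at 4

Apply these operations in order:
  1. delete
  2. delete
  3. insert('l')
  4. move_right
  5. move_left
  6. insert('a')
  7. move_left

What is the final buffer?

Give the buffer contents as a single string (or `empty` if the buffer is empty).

After op 1 (delete): buffer="rdpx" (len 4), cursors c1@0 c2@0 c3@2, authorship ....
After op 2 (delete): buffer="rpx" (len 3), cursors c1@0 c2@0 c3@1, authorship ...
After op 3 (insert('l')): buffer="llrlpx" (len 6), cursors c1@2 c2@2 c3@4, authorship 12.3..
After op 4 (move_right): buffer="llrlpx" (len 6), cursors c1@3 c2@3 c3@5, authorship 12.3..
After op 5 (move_left): buffer="llrlpx" (len 6), cursors c1@2 c2@2 c3@4, authorship 12.3..
After op 6 (insert('a')): buffer="llaarlapx" (len 9), cursors c1@4 c2@4 c3@7, authorship 1212.33..
After op 7 (move_left): buffer="llaarlapx" (len 9), cursors c1@3 c2@3 c3@6, authorship 1212.33..

Answer: llaarlapx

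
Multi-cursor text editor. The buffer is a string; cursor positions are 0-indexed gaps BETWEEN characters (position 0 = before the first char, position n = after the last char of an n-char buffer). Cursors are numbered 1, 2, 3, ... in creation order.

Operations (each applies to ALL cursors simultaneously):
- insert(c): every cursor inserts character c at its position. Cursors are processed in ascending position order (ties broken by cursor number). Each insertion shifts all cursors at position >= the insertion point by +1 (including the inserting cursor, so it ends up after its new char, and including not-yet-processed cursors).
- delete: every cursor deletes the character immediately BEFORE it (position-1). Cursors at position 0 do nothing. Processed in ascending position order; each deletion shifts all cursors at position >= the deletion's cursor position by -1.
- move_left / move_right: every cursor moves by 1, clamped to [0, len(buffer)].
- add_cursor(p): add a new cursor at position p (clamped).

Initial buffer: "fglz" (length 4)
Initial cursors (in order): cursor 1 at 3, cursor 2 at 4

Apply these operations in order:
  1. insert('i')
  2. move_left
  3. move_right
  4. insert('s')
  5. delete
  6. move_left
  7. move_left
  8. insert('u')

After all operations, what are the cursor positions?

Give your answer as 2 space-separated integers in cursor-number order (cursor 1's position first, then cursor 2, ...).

Answer: 3 6

Derivation:
After op 1 (insert('i')): buffer="fglizi" (len 6), cursors c1@4 c2@6, authorship ...1.2
After op 2 (move_left): buffer="fglizi" (len 6), cursors c1@3 c2@5, authorship ...1.2
After op 3 (move_right): buffer="fglizi" (len 6), cursors c1@4 c2@6, authorship ...1.2
After op 4 (insert('s')): buffer="fgliszis" (len 8), cursors c1@5 c2@8, authorship ...11.22
After op 5 (delete): buffer="fglizi" (len 6), cursors c1@4 c2@6, authorship ...1.2
After op 6 (move_left): buffer="fglizi" (len 6), cursors c1@3 c2@5, authorship ...1.2
After op 7 (move_left): buffer="fglizi" (len 6), cursors c1@2 c2@4, authorship ...1.2
After op 8 (insert('u')): buffer="fguliuzi" (len 8), cursors c1@3 c2@6, authorship ..1.12.2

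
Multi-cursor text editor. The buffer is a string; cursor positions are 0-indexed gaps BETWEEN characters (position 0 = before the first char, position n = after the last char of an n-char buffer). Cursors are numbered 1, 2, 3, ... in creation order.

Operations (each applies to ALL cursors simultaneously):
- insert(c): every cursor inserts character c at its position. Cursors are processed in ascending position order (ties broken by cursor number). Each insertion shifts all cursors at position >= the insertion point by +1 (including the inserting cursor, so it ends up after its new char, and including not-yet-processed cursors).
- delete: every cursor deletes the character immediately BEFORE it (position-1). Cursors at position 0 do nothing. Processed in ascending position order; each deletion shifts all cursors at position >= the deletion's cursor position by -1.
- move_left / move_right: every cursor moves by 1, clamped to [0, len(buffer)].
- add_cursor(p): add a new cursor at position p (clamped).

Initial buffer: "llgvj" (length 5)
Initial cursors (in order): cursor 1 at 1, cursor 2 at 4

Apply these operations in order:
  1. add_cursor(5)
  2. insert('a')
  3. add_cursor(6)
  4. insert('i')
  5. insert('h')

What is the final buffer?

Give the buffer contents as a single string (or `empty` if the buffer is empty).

After op 1 (add_cursor(5)): buffer="llgvj" (len 5), cursors c1@1 c2@4 c3@5, authorship .....
After op 2 (insert('a')): buffer="lalgvaja" (len 8), cursors c1@2 c2@6 c3@8, authorship .1...2.3
After op 3 (add_cursor(6)): buffer="lalgvaja" (len 8), cursors c1@2 c2@6 c4@6 c3@8, authorship .1...2.3
After op 4 (insert('i')): buffer="lailgvaiijai" (len 12), cursors c1@3 c2@9 c4@9 c3@12, authorship .11...224.33
After op 5 (insert('h')): buffer="laihlgvaiihhjaih" (len 16), cursors c1@4 c2@12 c4@12 c3@16, authorship .111...22424.333

Answer: laihlgvaiihhjaih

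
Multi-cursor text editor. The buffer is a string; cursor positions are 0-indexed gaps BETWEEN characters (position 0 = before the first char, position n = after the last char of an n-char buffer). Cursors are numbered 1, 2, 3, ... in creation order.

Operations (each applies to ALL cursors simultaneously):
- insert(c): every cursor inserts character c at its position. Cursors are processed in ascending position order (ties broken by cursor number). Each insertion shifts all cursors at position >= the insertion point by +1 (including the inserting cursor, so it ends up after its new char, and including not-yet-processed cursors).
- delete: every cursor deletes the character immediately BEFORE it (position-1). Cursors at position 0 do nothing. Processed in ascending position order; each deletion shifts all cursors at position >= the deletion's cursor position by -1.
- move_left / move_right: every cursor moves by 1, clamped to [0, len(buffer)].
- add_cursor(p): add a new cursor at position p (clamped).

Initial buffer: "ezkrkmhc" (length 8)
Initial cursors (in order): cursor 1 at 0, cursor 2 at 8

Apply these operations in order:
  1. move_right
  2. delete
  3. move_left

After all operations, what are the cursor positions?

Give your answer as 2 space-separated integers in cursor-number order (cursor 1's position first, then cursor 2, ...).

After op 1 (move_right): buffer="ezkrkmhc" (len 8), cursors c1@1 c2@8, authorship ........
After op 2 (delete): buffer="zkrkmh" (len 6), cursors c1@0 c2@6, authorship ......
After op 3 (move_left): buffer="zkrkmh" (len 6), cursors c1@0 c2@5, authorship ......

Answer: 0 5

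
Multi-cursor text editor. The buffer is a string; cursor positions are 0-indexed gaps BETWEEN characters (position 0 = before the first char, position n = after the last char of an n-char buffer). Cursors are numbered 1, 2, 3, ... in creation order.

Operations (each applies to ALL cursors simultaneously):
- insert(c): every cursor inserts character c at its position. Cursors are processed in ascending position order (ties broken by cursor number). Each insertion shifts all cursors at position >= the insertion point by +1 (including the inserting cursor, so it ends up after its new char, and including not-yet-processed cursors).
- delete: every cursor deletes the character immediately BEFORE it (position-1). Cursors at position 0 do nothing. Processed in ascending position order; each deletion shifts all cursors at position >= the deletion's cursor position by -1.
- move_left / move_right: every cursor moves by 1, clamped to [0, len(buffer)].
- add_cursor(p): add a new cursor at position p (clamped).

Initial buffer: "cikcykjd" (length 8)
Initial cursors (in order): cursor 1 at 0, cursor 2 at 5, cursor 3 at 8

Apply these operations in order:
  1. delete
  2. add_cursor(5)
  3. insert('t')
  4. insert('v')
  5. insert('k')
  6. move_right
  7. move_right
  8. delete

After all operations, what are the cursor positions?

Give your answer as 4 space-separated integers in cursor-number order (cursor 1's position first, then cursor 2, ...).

After op 1 (delete): buffer="cikckj" (len 6), cursors c1@0 c2@4 c3@6, authorship ......
After op 2 (add_cursor(5)): buffer="cikckj" (len 6), cursors c1@0 c2@4 c4@5 c3@6, authorship ......
After op 3 (insert('t')): buffer="tcikctktjt" (len 10), cursors c1@1 c2@6 c4@8 c3@10, authorship 1....2.4.3
After op 4 (insert('v')): buffer="tvcikctvktvjtv" (len 14), cursors c1@2 c2@8 c4@11 c3@14, authorship 11....22.44.33
After op 5 (insert('k')): buffer="tvkcikctvkktvkjtvk" (len 18), cursors c1@3 c2@10 c4@14 c3@18, authorship 111....222.444.333
After op 6 (move_right): buffer="tvkcikctvkktvkjtvk" (len 18), cursors c1@4 c2@11 c4@15 c3@18, authorship 111....222.444.333
After op 7 (move_right): buffer="tvkcikctvkktvkjtvk" (len 18), cursors c1@5 c2@12 c4@16 c3@18, authorship 111....222.444.333
After op 8 (delete): buffer="tvkckctvkkvkjv" (len 14), cursors c1@4 c2@10 c4@13 c3@14, authorship 111...222.44.3

Answer: 4 10 14 13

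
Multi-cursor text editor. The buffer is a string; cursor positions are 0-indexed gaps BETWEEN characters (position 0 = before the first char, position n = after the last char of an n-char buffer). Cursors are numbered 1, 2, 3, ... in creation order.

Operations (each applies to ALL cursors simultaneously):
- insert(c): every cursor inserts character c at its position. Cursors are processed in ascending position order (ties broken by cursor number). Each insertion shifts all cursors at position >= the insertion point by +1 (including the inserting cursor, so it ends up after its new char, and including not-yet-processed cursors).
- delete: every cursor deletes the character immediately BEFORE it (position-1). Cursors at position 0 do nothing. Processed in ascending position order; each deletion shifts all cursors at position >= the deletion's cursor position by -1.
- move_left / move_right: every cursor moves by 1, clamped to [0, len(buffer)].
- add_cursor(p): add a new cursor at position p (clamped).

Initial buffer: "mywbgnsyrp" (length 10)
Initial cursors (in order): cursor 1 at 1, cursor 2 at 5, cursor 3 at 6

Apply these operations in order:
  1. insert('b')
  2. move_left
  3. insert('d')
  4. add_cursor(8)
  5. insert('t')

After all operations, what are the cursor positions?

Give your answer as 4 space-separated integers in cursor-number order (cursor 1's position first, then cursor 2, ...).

Answer: 3 11 15 11

Derivation:
After op 1 (insert('b')): buffer="mbywbgbnbsyrp" (len 13), cursors c1@2 c2@7 c3@9, authorship .1....2.3....
After op 2 (move_left): buffer="mbywbgbnbsyrp" (len 13), cursors c1@1 c2@6 c3@8, authorship .1....2.3....
After op 3 (insert('d')): buffer="mdbywbgdbndbsyrp" (len 16), cursors c1@2 c2@8 c3@11, authorship .11....22.33....
After op 4 (add_cursor(8)): buffer="mdbywbgdbndbsyrp" (len 16), cursors c1@2 c2@8 c4@8 c3@11, authorship .11....22.33....
After op 5 (insert('t')): buffer="mdtbywbgdttbndtbsyrp" (len 20), cursors c1@3 c2@11 c4@11 c3@15, authorship .111....2242.333....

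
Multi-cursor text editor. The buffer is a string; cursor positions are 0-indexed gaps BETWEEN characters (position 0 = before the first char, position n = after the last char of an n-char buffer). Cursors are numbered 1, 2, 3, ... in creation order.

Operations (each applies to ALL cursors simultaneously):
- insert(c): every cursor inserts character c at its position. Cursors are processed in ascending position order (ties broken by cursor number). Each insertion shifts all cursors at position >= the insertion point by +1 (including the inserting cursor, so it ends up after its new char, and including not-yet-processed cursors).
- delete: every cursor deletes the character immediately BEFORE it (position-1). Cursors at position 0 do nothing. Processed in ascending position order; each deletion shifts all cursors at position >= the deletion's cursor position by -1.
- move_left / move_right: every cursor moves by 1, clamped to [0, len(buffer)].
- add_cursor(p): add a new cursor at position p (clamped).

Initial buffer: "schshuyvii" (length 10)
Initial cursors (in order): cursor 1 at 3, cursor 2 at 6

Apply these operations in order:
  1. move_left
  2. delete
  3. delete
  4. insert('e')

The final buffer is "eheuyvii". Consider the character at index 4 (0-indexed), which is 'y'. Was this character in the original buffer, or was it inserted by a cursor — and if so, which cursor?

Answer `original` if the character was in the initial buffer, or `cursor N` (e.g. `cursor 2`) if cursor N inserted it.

Answer: original

Derivation:
After op 1 (move_left): buffer="schshuyvii" (len 10), cursors c1@2 c2@5, authorship ..........
After op 2 (delete): buffer="shsuyvii" (len 8), cursors c1@1 c2@3, authorship ........
After op 3 (delete): buffer="huyvii" (len 6), cursors c1@0 c2@1, authorship ......
After op 4 (insert('e')): buffer="eheuyvii" (len 8), cursors c1@1 c2@3, authorship 1.2.....
Authorship (.=original, N=cursor N): 1 . 2 . . . . .
Index 4: author = original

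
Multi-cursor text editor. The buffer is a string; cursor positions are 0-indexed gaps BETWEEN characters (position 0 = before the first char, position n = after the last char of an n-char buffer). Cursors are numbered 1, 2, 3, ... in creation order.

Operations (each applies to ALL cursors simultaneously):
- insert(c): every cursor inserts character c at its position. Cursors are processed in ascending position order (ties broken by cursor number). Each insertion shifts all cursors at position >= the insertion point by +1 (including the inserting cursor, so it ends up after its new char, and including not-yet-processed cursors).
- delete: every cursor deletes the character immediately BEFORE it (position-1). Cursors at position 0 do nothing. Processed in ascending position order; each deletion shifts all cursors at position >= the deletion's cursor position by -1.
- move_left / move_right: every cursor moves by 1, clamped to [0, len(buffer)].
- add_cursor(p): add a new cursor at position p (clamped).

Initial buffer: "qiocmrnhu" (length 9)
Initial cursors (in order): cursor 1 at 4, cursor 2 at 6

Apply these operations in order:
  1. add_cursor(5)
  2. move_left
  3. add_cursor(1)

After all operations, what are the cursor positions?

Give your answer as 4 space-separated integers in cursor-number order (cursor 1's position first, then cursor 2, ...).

Answer: 3 5 4 1

Derivation:
After op 1 (add_cursor(5)): buffer="qiocmrnhu" (len 9), cursors c1@4 c3@5 c2@6, authorship .........
After op 2 (move_left): buffer="qiocmrnhu" (len 9), cursors c1@3 c3@4 c2@5, authorship .........
After op 3 (add_cursor(1)): buffer="qiocmrnhu" (len 9), cursors c4@1 c1@3 c3@4 c2@5, authorship .........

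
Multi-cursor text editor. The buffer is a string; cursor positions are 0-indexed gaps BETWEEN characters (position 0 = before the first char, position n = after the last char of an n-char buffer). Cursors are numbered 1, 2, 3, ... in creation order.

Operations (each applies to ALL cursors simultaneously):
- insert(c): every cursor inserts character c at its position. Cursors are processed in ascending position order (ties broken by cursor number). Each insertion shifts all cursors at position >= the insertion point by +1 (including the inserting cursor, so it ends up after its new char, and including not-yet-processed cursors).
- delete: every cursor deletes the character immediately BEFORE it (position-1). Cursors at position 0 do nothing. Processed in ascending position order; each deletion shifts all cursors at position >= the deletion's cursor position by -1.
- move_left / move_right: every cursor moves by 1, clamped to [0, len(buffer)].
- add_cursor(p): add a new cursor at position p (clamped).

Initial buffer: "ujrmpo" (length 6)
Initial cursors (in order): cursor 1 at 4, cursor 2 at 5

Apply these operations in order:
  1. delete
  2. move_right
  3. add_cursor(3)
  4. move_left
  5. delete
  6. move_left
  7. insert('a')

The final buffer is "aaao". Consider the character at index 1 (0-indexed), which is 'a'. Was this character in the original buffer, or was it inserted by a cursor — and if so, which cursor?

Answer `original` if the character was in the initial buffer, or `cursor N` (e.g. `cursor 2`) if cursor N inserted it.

Answer: cursor 2

Derivation:
After op 1 (delete): buffer="ujro" (len 4), cursors c1@3 c2@3, authorship ....
After op 2 (move_right): buffer="ujro" (len 4), cursors c1@4 c2@4, authorship ....
After op 3 (add_cursor(3)): buffer="ujro" (len 4), cursors c3@3 c1@4 c2@4, authorship ....
After op 4 (move_left): buffer="ujro" (len 4), cursors c3@2 c1@3 c2@3, authorship ....
After op 5 (delete): buffer="o" (len 1), cursors c1@0 c2@0 c3@0, authorship .
After op 6 (move_left): buffer="o" (len 1), cursors c1@0 c2@0 c3@0, authorship .
After op 7 (insert('a')): buffer="aaao" (len 4), cursors c1@3 c2@3 c3@3, authorship 123.
Authorship (.=original, N=cursor N): 1 2 3 .
Index 1: author = 2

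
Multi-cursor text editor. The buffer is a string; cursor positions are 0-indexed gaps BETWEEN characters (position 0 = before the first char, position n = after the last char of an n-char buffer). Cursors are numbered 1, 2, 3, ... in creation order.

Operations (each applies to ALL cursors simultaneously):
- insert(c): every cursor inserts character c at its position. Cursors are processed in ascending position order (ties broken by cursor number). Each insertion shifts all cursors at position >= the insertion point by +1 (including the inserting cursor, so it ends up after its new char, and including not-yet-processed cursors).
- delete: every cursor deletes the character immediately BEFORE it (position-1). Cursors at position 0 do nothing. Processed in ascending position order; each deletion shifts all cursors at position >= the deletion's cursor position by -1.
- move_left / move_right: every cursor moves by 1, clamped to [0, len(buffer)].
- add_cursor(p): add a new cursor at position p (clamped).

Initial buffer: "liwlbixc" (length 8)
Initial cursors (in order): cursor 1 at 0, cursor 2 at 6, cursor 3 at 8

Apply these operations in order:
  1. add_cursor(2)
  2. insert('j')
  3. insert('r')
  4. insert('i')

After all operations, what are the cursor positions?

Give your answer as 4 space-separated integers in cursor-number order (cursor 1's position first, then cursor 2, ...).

After op 1 (add_cursor(2)): buffer="liwlbixc" (len 8), cursors c1@0 c4@2 c2@6 c3@8, authorship ........
After op 2 (insert('j')): buffer="jlijwlbijxcj" (len 12), cursors c1@1 c4@4 c2@9 c3@12, authorship 1..4....2..3
After op 3 (insert('r')): buffer="jrlijrwlbijrxcjr" (len 16), cursors c1@2 c4@6 c2@12 c3@16, authorship 11..44....22..33
After op 4 (insert('i')): buffer="jrilijriwlbijrixcjri" (len 20), cursors c1@3 c4@8 c2@15 c3@20, authorship 111..444....222..333

Answer: 3 15 20 8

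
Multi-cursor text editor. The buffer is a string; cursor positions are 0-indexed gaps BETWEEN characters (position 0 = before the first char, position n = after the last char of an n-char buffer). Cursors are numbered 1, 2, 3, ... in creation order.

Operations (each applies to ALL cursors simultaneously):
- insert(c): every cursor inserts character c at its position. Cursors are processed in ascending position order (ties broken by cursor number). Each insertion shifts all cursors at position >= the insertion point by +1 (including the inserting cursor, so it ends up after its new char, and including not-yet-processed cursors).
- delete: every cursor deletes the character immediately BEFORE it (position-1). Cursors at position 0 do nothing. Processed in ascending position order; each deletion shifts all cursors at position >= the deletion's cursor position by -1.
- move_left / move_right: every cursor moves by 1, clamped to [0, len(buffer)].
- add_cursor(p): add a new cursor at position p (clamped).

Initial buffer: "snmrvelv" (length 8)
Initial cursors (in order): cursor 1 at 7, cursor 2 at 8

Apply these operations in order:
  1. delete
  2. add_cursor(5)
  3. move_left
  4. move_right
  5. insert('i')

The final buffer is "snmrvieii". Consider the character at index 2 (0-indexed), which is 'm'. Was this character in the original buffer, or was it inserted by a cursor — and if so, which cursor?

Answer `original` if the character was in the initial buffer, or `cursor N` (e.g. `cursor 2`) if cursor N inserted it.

Answer: original

Derivation:
After op 1 (delete): buffer="snmrve" (len 6), cursors c1@6 c2@6, authorship ......
After op 2 (add_cursor(5)): buffer="snmrve" (len 6), cursors c3@5 c1@6 c2@6, authorship ......
After op 3 (move_left): buffer="snmrve" (len 6), cursors c3@4 c1@5 c2@5, authorship ......
After op 4 (move_right): buffer="snmrve" (len 6), cursors c3@5 c1@6 c2@6, authorship ......
After op 5 (insert('i')): buffer="snmrvieii" (len 9), cursors c3@6 c1@9 c2@9, authorship .....3.12
Authorship (.=original, N=cursor N): . . . . . 3 . 1 2
Index 2: author = original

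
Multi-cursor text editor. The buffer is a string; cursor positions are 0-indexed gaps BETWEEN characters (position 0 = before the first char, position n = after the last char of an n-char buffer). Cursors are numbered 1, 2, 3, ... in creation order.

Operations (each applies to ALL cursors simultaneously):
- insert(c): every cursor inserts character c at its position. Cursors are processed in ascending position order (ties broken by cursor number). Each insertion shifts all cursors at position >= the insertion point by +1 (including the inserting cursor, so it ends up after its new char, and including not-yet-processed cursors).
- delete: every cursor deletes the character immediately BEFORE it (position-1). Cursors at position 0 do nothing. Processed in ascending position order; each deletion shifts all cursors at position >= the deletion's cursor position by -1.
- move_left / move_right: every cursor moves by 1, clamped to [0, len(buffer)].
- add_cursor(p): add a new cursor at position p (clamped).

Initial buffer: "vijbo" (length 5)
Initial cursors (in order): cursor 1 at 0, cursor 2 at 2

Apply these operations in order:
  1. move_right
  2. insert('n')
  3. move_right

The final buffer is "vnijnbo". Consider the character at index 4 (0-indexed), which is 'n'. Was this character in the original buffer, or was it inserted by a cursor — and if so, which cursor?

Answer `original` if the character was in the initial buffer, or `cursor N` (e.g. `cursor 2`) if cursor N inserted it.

After op 1 (move_right): buffer="vijbo" (len 5), cursors c1@1 c2@3, authorship .....
After op 2 (insert('n')): buffer="vnijnbo" (len 7), cursors c1@2 c2@5, authorship .1..2..
After op 3 (move_right): buffer="vnijnbo" (len 7), cursors c1@3 c2@6, authorship .1..2..
Authorship (.=original, N=cursor N): . 1 . . 2 . .
Index 4: author = 2

Answer: cursor 2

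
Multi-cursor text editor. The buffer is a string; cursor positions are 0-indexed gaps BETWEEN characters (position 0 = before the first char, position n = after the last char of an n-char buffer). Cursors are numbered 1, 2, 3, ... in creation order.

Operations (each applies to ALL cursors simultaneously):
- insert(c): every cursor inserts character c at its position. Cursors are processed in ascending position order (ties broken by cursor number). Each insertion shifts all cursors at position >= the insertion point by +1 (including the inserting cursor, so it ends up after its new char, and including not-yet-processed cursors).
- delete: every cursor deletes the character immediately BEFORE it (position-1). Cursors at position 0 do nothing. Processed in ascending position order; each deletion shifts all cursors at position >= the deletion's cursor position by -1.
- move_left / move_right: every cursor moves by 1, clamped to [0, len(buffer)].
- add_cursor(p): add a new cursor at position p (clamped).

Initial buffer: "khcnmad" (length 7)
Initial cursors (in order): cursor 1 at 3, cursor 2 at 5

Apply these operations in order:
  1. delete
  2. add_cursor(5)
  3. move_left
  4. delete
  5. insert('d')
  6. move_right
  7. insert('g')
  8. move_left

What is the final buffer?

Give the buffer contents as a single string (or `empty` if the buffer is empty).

After op 1 (delete): buffer="khnad" (len 5), cursors c1@2 c2@3, authorship .....
After op 2 (add_cursor(5)): buffer="khnad" (len 5), cursors c1@2 c2@3 c3@5, authorship .....
After op 3 (move_left): buffer="khnad" (len 5), cursors c1@1 c2@2 c3@4, authorship .....
After op 4 (delete): buffer="nd" (len 2), cursors c1@0 c2@0 c3@1, authorship ..
After op 5 (insert('d')): buffer="ddndd" (len 5), cursors c1@2 c2@2 c3@4, authorship 12.3.
After op 6 (move_right): buffer="ddndd" (len 5), cursors c1@3 c2@3 c3@5, authorship 12.3.
After op 7 (insert('g')): buffer="ddnggddg" (len 8), cursors c1@5 c2@5 c3@8, authorship 12.123.3
After op 8 (move_left): buffer="ddnggddg" (len 8), cursors c1@4 c2@4 c3@7, authorship 12.123.3

Answer: ddnggddg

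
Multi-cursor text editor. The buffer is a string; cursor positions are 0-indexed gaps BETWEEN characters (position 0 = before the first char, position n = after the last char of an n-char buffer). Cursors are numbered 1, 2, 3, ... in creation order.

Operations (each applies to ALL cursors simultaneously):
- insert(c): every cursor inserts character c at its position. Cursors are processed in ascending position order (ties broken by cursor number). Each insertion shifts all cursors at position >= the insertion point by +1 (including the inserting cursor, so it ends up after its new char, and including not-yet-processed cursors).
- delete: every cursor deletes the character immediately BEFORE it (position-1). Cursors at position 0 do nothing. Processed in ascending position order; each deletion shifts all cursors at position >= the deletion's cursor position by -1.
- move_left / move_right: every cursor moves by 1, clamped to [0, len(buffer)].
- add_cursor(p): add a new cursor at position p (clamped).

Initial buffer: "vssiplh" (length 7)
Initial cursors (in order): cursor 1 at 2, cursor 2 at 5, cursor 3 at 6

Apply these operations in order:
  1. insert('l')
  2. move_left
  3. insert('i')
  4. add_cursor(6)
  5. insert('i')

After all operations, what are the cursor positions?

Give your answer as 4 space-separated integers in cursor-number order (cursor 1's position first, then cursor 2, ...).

Answer: 4 11 15 8

Derivation:
After op 1 (insert('l')): buffer="vslsiplllh" (len 10), cursors c1@3 c2@7 c3@9, authorship ..1...2.3.
After op 2 (move_left): buffer="vslsiplllh" (len 10), cursors c1@2 c2@6 c3@8, authorship ..1...2.3.
After op 3 (insert('i')): buffer="vsilsipillilh" (len 13), cursors c1@3 c2@8 c3@11, authorship ..11...22.33.
After op 4 (add_cursor(6)): buffer="vsilsipillilh" (len 13), cursors c1@3 c4@6 c2@8 c3@11, authorship ..11...22.33.
After op 5 (insert('i')): buffer="vsiilsiipiilliilh" (len 17), cursors c1@4 c4@8 c2@11 c3@15, authorship ..111..4.222.333.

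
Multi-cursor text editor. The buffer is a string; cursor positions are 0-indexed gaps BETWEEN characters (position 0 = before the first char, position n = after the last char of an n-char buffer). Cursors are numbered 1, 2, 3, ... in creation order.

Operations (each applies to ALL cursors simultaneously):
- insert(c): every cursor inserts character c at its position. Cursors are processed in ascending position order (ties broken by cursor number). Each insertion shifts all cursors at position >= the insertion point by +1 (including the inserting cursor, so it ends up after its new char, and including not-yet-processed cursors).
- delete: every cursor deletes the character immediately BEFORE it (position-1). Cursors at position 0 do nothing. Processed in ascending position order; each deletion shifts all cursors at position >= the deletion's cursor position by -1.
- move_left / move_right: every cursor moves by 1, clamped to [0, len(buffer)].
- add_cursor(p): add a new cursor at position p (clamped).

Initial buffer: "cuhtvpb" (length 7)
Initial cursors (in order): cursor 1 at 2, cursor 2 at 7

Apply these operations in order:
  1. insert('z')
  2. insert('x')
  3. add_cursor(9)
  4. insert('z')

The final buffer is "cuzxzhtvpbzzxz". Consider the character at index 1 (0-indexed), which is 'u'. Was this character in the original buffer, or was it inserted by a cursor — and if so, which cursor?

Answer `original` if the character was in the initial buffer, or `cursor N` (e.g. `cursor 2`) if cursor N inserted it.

Answer: original

Derivation:
After op 1 (insert('z')): buffer="cuzhtvpbz" (len 9), cursors c1@3 c2@9, authorship ..1.....2
After op 2 (insert('x')): buffer="cuzxhtvpbzx" (len 11), cursors c1@4 c2@11, authorship ..11.....22
After op 3 (add_cursor(9)): buffer="cuzxhtvpbzx" (len 11), cursors c1@4 c3@9 c2@11, authorship ..11.....22
After op 4 (insert('z')): buffer="cuzxzhtvpbzzxz" (len 14), cursors c1@5 c3@11 c2@14, authorship ..111.....3222
Authorship (.=original, N=cursor N): . . 1 1 1 . . . . . 3 2 2 2
Index 1: author = original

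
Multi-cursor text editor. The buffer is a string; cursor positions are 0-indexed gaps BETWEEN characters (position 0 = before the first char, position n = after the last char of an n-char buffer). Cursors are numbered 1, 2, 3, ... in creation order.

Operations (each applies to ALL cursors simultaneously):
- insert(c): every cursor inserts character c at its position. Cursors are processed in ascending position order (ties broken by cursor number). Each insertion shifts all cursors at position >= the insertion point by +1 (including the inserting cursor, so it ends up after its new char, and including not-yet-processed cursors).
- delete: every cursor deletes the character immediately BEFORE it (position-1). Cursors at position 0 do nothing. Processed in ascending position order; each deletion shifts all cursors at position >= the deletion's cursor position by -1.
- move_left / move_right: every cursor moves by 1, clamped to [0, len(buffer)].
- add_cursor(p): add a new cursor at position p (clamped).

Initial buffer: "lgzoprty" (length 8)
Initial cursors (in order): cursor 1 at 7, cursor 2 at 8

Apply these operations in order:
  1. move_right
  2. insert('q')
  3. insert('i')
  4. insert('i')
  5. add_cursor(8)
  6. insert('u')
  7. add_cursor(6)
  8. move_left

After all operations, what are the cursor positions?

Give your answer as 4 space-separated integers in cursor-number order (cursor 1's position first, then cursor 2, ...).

Answer: 16 16 8 5

Derivation:
After op 1 (move_right): buffer="lgzoprty" (len 8), cursors c1@8 c2@8, authorship ........
After op 2 (insert('q')): buffer="lgzoprtyqq" (len 10), cursors c1@10 c2@10, authorship ........12
After op 3 (insert('i')): buffer="lgzoprtyqqii" (len 12), cursors c1@12 c2@12, authorship ........1212
After op 4 (insert('i')): buffer="lgzoprtyqqiiii" (len 14), cursors c1@14 c2@14, authorship ........121212
After op 5 (add_cursor(8)): buffer="lgzoprtyqqiiii" (len 14), cursors c3@8 c1@14 c2@14, authorship ........121212
After op 6 (insert('u')): buffer="lgzoprtyuqqiiiiuu" (len 17), cursors c3@9 c1@17 c2@17, authorship ........312121212
After op 7 (add_cursor(6)): buffer="lgzoprtyuqqiiiiuu" (len 17), cursors c4@6 c3@9 c1@17 c2@17, authorship ........312121212
After op 8 (move_left): buffer="lgzoprtyuqqiiiiuu" (len 17), cursors c4@5 c3@8 c1@16 c2@16, authorship ........312121212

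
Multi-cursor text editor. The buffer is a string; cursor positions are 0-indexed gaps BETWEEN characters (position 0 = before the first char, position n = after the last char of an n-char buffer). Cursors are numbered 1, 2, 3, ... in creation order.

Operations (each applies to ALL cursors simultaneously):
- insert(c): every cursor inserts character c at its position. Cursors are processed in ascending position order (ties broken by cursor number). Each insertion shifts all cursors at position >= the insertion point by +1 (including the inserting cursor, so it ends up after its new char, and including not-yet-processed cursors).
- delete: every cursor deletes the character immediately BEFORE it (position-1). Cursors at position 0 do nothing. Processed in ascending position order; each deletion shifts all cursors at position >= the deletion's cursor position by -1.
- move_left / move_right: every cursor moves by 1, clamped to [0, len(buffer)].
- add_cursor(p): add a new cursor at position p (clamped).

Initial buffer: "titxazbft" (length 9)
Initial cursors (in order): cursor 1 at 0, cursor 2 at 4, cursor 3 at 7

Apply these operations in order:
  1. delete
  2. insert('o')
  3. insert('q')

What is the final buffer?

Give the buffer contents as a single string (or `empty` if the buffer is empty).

Answer: oqtitoqazoqft

Derivation:
After op 1 (delete): buffer="titazft" (len 7), cursors c1@0 c2@3 c3@5, authorship .......
After op 2 (insert('o')): buffer="otitoazoft" (len 10), cursors c1@1 c2@5 c3@8, authorship 1...2..3..
After op 3 (insert('q')): buffer="oqtitoqazoqft" (len 13), cursors c1@2 c2@7 c3@11, authorship 11...22..33..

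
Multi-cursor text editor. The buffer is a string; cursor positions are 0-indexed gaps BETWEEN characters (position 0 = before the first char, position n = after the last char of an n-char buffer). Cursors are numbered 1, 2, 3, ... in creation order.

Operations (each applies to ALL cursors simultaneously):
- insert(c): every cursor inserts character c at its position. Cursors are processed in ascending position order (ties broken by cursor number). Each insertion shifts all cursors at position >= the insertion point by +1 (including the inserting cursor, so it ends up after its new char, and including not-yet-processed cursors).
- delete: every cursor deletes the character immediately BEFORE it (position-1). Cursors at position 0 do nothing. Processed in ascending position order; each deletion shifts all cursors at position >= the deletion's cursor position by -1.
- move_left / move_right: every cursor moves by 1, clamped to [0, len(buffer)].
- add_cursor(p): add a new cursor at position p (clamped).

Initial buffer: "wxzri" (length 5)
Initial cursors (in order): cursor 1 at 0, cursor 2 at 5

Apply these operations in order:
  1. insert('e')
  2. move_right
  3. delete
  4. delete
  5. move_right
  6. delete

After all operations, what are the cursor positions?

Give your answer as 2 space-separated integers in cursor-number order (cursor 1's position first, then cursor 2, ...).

Answer: 0 1

Derivation:
After op 1 (insert('e')): buffer="ewxzrie" (len 7), cursors c1@1 c2@7, authorship 1.....2
After op 2 (move_right): buffer="ewxzrie" (len 7), cursors c1@2 c2@7, authorship 1.....2
After op 3 (delete): buffer="exzri" (len 5), cursors c1@1 c2@5, authorship 1....
After op 4 (delete): buffer="xzr" (len 3), cursors c1@0 c2@3, authorship ...
After op 5 (move_right): buffer="xzr" (len 3), cursors c1@1 c2@3, authorship ...
After op 6 (delete): buffer="z" (len 1), cursors c1@0 c2@1, authorship .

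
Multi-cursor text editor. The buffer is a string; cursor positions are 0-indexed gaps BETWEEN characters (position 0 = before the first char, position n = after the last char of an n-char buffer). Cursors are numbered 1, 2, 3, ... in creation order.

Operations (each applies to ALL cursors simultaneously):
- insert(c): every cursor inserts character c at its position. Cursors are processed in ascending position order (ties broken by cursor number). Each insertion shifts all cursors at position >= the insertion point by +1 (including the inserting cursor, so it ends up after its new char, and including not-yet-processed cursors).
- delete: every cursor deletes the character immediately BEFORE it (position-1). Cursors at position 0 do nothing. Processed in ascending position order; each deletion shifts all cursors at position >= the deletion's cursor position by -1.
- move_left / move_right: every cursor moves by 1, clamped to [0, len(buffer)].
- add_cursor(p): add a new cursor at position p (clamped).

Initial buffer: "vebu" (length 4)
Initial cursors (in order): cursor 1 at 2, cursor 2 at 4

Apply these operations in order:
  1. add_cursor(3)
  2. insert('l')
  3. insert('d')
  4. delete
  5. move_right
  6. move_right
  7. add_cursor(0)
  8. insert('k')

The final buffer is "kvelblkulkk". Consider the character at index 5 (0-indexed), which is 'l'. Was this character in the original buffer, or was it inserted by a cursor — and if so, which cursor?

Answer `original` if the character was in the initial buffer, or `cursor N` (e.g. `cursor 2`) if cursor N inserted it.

Answer: cursor 3

Derivation:
After op 1 (add_cursor(3)): buffer="vebu" (len 4), cursors c1@2 c3@3 c2@4, authorship ....
After op 2 (insert('l')): buffer="velblul" (len 7), cursors c1@3 c3@5 c2@7, authorship ..1.3.2
After op 3 (insert('d')): buffer="veldblduld" (len 10), cursors c1@4 c3@7 c2@10, authorship ..11.33.22
After op 4 (delete): buffer="velblul" (len 7), cursors c1@3 c3@5 c2@7, authorship ..1.3.2
After op 5 (move_right): buffer="velblul" (len 7), cursors c1@4 c3@6 c2@7, authorship ..1.3.2
After op 6 (move_right): buffer="velblul" (len 7), cursors c1@5 c2@7 c3@7, authorship ..1.3.2
After op 7 (add_cursor(0)): buffer="velblul" (len 7), cursors c4@0 c1@5 c2@7 c3@7, authorship ..1.3.2
After op 8 (insert('k')): buffer="kvelblkulkk" (len 11), cursors c4@1 c1@7 c2@11 c3@11, authorship 4..1.31.223
Authorship (.=original, N=cursor N): 4 . . 1 . 3 1 . 2 2 3
Index 5: author = 3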